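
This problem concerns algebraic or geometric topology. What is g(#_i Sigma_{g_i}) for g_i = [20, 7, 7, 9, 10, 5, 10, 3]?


Genus is additive under connected sum of orientable surfaces.
g = 20 + 7 + 7 + 9 + 10 + 5 + 10 + 3 = 71

71


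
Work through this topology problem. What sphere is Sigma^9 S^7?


Each suspension raises dimension by 1: Sigma S^n = S^{n+1}.
Sigma^9 S^7 = S^{7+9} = S^16

16


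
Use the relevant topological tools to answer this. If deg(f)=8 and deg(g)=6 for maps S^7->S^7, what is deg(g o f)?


Degree is multiplicative under composition: deg(g o f) = deg(g) * deg(f).
= 6 * 8 = 48

48


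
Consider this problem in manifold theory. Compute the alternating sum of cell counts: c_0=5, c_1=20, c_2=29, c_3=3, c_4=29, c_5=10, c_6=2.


chi = sum_k (-1)^k c_k.
= (-1)^0*5 + (-1)^1*20 + (-1)^2*29 + (-1)^3*3 + (-1)^4*29 + (-1)^5*10 + (-1)^6*2
= (5) + (-20) + (29) + (-3) + (29) + (-10) + (2)
= 32

32


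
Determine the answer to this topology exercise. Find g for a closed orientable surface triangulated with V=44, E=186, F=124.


chi = V - E + F = 44 - 186 + 124 = -18
For orientable closed surface: chi = 2 - 2g, so g = (2 - chi)/2.
g = (2 - (-18)) / 2 = 20 / 2 = 10

10


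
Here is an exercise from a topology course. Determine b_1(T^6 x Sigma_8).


pi_1(A x B) = pi_1(A) x pi_1(B); rank of abelianization = b_1.
b_1(T^6) = 6, b_1(Sigma_8) = 2*8 = 16.
b_1(product) = 6 + 16 = 22

22


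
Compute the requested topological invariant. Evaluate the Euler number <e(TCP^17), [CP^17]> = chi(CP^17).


For any closed oriented manifold, <e(TM),[M]> = chi(M).
chi(CP^17) = 17+1 = 18

18


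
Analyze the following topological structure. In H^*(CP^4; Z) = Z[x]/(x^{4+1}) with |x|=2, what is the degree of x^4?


|x| = 2 in H^*(CP^n).
|x^4| = 4 * |x| = 4 * 2 = 8

8


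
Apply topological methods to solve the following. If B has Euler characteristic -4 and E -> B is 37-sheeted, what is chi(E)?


For a finite covering: chi(E) = (number of sheets) * chi(B).
chi(E) = 37 * (-4) = -148

-148


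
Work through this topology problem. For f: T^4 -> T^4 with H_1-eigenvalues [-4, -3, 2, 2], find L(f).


For a torus self-map: L(f) = det(I - A) where A acts on H_1.
L(f) = (1--4) * (1--3) * (1-2) * (1-2) = 5 * 4 * -1 * -1 = 20

20


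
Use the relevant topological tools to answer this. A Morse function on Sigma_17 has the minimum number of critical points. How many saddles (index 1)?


A perfect Morse function has m_k = b_k.
For Sigma_17: b_0=1, b_1=2g=34, b_2=1.
Saddles m_1 = 2g = 34

34


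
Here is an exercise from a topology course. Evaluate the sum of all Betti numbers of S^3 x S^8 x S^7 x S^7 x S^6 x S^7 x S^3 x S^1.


Total Betti number is multiplicative under products.
Each S^d (d>=1) has total Betti number 2.
There are 8 sphere factors.
Total = 2^8 = 256

256


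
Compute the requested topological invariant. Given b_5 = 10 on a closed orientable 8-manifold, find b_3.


Poincare duality for closed orientable n-manifolds: b_k = b_{n-k}.
Here n = 8, so b_3 = b_5 = 10

10


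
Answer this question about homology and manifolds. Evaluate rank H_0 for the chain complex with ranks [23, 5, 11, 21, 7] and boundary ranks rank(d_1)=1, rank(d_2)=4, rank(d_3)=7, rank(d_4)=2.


rank H_k = rank(ker d_k) - rank(im d_{k+1}).
rank(ker d_0) = rank(C_0) - rank(d_0) = 23 - 0 = 23.
rank(im d_{0+1}) = 1.
rank H_0 = 23 - 1 = 22

22


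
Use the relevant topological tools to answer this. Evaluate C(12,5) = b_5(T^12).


By the Kunneth formula, b_k(T^n) = C(n,k).
b_5(T^12) = C(12,5).
C(12,5) = 12!/(5!*7!) = 792

792


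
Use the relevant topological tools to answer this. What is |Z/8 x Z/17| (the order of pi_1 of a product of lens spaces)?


pi_1(X x Y) = pi_1(X) x pi_1(Y).
pi_1(L(8,1)) = Z/8, pi_1(L(17,1)) = Z/17.
|Z/8 x Z/17| = 8 * 17 = 136

136


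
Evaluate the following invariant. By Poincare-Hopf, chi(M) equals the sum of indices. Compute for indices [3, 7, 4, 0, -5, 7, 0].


Poincare-Hopf: chi(M) = sum of indices of zeros.
chi = (3) + (7) + (4) + (0) + (-5) + (7) + (0) = 16

16


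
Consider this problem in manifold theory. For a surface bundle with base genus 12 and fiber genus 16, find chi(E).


For a fiber bundle F -> E -> B (with CW structure): chi(E) = chi(B) * chi(F).
chi(Sigma_12) = -22, chi(Sigma_16) = -30.
chi(E) = (-22) * (-30) = 660

660


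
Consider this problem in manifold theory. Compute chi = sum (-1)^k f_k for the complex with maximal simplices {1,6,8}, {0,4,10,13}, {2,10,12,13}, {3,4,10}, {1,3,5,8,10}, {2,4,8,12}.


Enumerate all faces; f-vector: f_0=11, f_1=29, f_2=24, f_3=8, f_4=1.
chi = sum (-1)^k f_k = -1

-1


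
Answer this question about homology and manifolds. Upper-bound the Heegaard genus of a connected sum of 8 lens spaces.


Heegaard genus satisfies g(A#B) <= g(A) + g(B).
Each lens space has g = 1.
Upper bound: 8 * 1 = 8

8


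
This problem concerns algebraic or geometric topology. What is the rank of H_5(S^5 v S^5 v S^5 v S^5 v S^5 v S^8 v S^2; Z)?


For a wedge of spheres, H_k (k>0) is free on one generator per sphere of dimension k.
Spheres of dimension 5: count = 5.
b_5 = 5

5


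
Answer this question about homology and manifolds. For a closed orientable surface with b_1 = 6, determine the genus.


For a closed orientable surface: b_1 = 2g.
6 = 2g
g = 6 / 2 = 3

3


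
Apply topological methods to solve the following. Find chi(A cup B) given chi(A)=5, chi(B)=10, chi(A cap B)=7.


chi(A cup B) = chi(A) + chi(B) - chi(A cap B)
= 5 + (10) - (7)
= 8

8


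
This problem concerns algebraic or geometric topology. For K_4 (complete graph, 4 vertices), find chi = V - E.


K_4: V = 4, E = C(4,2) = 6.
chi = V - E = 4 - 6 = -2

-2


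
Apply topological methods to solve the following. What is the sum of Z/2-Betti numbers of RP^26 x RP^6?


dim H^*(RP^n; Z/2) = n+1 (one Z/2 in each degree 0..n).
Total Betti number is multiplicative.
Total = (26+1) * (6+1) = 27 * 7 = 189

189


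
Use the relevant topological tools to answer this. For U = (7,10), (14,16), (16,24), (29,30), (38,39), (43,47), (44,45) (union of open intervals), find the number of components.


Sort and merge overlapping open intervals.
Merged: (7,10), (14,16), (16,24), (29,30), (38,39), (43,47).
Number of components = 6

6


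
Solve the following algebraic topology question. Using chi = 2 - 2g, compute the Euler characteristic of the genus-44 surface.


For a closed orientable surface of genus g: chi = 2 - 2g.
Here g = 44.
chi = 2 - 2*44 = 2 - 88 = -86

-86


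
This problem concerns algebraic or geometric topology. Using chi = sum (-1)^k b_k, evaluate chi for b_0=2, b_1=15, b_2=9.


chi = sum_k (-1)^k b_k.
= (2) + (-15) + (9)
= -4

-4


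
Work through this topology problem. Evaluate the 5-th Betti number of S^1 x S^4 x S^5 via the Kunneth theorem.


Each S^d has Poincare polynomial 1 + t^d.
The product S^1 x S^4 x S^5 has Poincare polynomial prod(1+t^d_i).
Expanding: b_0=1, b_1=1, b_4=1, b_5=2, b_6=1, b_9=1, b_10=1.
b_5 = 2

2


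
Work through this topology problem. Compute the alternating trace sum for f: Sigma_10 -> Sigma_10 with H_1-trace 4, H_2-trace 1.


L(f) = tr(f_0*) - tr(f_1*) + tr(f_2*).
= 1 - (4) + (1)
= -2

-2


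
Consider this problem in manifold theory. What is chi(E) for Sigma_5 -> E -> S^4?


chi(S^4) = 2 (n even), chi(Sigma_5) = 2 - 2*5 = -8.
chi(E) = 2 * (-8) = -16

-16


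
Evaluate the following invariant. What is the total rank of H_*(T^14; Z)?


b_k(T^14) = C(14,k), so the sum over k is sum_k C(14,k) = 2^14.
Total = 2^14 = 16384

16384


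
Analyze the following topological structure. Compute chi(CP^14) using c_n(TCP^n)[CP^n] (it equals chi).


For any closed oriented manifold, <e(TM),[M]> = chi(M).
chi(CP^14) = 14+1 = 15

15


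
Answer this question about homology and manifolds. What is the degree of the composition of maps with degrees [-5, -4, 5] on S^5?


Degree is multiplicative: deg(composition) = product of degrees.
= (-5) * (-4) * (5) = 100

100


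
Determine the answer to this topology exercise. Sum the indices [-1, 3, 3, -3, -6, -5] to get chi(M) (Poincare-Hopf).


Poincare-Hopf: chi(M) = sum of indices of zeros.
chi = (-1) + (3) + (3) + (-3) + (-6) + (-5) = -9

-9


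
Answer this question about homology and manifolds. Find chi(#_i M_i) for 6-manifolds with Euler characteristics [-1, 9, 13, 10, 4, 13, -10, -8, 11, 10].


For n-manifolds: chi(A#B) = chi(A) + chi(B) - chi(S^6).
chi(S^6) = 1 + (-1)^6 = 2.
chi(#) = (sum chi_i) - (10-1)*chi(S^6) = 51 - 9*2 = 33

33


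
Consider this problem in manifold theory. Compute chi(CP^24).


CP^24 has one cell in each even dimension 0, 2, ..., 2*24 (24+1 cells total).
All cells are even-dimensional, so chi = number of cells.
chi = 24 + 1 = 25

25


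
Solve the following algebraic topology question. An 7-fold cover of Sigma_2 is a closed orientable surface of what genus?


For an n-sheeted cover: chi(E) = n * chi(B).
chi(Sigma_2) = 2 - 2*2 = -2.
chi(E) = 7 * (-2) = -14.
genus(E) = (2 - chi(E))/2 = (2 - (-14))/2 = 16/2 = 8

8


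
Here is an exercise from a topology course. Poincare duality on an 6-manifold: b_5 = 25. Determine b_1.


Poincare duality for closed orientable n-manifolds: b_k = b_{n-k}.
Here n = 6, so b_1 = b_5 = 25

25


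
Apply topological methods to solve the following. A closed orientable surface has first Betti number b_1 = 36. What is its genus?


For a closed orientable surface: b_1 = 2g.
36 = 2g
g = 36 / 2 = 18

18


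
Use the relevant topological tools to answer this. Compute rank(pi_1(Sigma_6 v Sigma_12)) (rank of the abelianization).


For a wedge: H_1(A v B) = H_1(A) + H_1(B).
b_1(Sigma_6) = 12, b_1(Sigma_12) = 24.
b_1 = 12 + 24 = 36

36


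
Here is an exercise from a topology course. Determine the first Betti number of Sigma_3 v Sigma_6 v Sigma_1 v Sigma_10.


For a wedge X v Y: reduced H_k(X v Y) = H_k(X) + H_k(Y).
Each Sigma_g contributes b_1 = 2g.
b_1 = 6 + 12 + 2 + 20 = 40

40


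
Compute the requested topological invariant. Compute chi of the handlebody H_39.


A genus-g handlebody deformation retracts to a wedge of g circles.
chi(vee_g S^1) = 1 - g.
chi(H_39) = 1 - 39 = -38

-38


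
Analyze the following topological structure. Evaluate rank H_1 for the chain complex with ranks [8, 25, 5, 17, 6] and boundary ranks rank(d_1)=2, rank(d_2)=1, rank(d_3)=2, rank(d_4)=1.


rank H_k = rank(ker d_k) - rank(im d_{k+1}).
rank(ker d_1) = rank(C_1) - rank(d_1) = 25 - 2 = 23.
rank(im d_{1+1}) = 1.
rank H_1 = 23 - 1 = 22

22


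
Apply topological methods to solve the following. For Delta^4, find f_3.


Delta^4 has 4+1 vertices. A 3-face is a choice of 3+1 vertices.
f_3 = C(4+1, 3+1) = C(5,4) = 5

5


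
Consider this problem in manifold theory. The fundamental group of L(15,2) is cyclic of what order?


pi_1(L(p,q)) = Z/pZ for any q coprime to p.
|pi_1(L(15,2))| = 15

15


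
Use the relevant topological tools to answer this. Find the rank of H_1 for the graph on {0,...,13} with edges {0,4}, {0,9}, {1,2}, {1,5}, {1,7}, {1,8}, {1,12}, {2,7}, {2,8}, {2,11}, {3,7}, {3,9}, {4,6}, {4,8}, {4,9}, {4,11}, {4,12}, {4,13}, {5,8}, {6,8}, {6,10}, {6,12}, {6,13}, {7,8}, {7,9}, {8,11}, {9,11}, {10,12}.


b_1 = E - V + (number of components).
E = 28, V = 14, components = 1.
b_1 = 28 - 14 + 1 = 15

15


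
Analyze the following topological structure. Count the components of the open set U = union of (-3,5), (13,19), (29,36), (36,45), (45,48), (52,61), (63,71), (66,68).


Sort and merge overlapping open intervals.
Merged: (-3,5), (13,19), (29,36), (36,45), (45,48), (52,61), (63,71).
Number of components = 7

7


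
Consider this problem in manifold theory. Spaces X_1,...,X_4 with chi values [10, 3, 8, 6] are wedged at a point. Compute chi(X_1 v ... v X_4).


chi(A v B) = chi(A) + chi(B) - 1 (one point identified).
For 4 spaces: chi = (sum chi_i) - (4 - 1).
sum = 27; chi = 27 - 3 = 24

24


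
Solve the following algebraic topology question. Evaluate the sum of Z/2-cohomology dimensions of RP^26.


H^k(RP^26; Z/2) = Z/2 for each 0 <= k <= 26.
Total dimension = 26 + 1 = 27

27


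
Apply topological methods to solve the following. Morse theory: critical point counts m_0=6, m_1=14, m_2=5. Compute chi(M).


Morse theory: chi(M) = sum_k (-1)^k m_k where m_k = #(index-k critical points).
= (6) + (-14) + (5) = -3

-3


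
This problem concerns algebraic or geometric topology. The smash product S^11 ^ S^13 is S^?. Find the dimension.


S^m ^ S^n = S^{m+n}.
k = 11 + 13 = 24

24


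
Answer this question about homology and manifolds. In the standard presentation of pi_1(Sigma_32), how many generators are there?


Standard presentation: pi_1(Sigma_g) = <a_1,b_1,...,a_g,b_g | [a_1,b_1]...[a_g,b_g] = 1>.
Number of generators = 2g = 2*32 = 64

64


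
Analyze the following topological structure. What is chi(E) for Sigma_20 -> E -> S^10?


chi(S^10) = 2 (n even), chi(Sigma_20) = 2 - 2*20 = -38.
chi(E) = 2 * (-38) = -76

-76


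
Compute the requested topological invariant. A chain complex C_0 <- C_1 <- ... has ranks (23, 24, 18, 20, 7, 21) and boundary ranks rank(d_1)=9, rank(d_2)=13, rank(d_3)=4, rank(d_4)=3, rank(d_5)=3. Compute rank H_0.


rank H_k = rank(ker d_k) - rank(im d_{k+1}).
rank(ker d_0) = rank(C_0) - rank(d_0) = 23 - 0 = 23.
rank(im d_{0+1}) = 9.
rank H_0 = 23 - 9 = 14

14


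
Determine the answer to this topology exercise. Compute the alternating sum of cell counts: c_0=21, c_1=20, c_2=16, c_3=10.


chi = sum_k (-1)^k c_k.
= (-1)^0*21 + (-1)^1*20 + (-1)^2*16 + (-1)^3*10
= (21) + (-20) + (16) + (-10)
= 7

7


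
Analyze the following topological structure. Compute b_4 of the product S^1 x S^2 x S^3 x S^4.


Each S^d has Poincare polynomial 1 + t^d.
The product S^1 x S^2 x S^3 x S^4 has Poincare polynomial prod(1+t^d_i).
Expanding: b_0=1, b_1=1, b_2=1, b_3=2, b_4=2, b_5=2, b_6=2, b_7=2, b_8=1, b_9=1, b_10=1.
b_4 = 2

2


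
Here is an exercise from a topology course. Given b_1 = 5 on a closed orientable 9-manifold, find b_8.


Poincare duality for closed orientable n-manifolds: b_k = b_{n-k}.
Here n = 9, so b_8 = b_1 = 5

5


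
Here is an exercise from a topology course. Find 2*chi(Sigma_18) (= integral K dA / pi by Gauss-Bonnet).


Gauss-Bonnet: integral K dA = 2*pi*chi(M).
chi(Sigma_18) = 2 - 2*18 = -34.
(integral K dA)/pi = 2*chi = 2*(-34) = -68

-68


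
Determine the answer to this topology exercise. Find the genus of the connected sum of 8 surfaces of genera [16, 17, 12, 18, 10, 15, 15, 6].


Genus is additive under connected sum of orientable surfaces.
g = 16 + 17 + 12 + 18 + 10 + 15 + 15 + 6 = 109

109


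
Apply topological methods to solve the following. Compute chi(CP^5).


CP^5 has one cell in each even dimension 0, 2, ..., 2*5 (5+1 cells total).
All cells are even-dimensional, so chi = number of cells.
chi = 5 + 1 = 6

6


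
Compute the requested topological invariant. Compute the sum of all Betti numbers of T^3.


b_k(T^3) = C(3,k), so the sum over k is sum_k C(3,k) = 2^3.
Total = 2^3 = 8

8


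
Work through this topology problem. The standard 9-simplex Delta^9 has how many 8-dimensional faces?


Delta^9 has 9+1 vertices. A 8-face is a choice of 8+1 vertices.
f_8 = C(9+1, 8+1) = C(10,9) = 10

10


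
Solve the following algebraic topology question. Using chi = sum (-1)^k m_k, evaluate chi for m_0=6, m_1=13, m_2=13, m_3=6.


Morse theory: chi(M) = sum_k (-1)^k m_k where m_k = #(index-k critical points).
= (6) + (-13) + (13) + (-6) = 0

0


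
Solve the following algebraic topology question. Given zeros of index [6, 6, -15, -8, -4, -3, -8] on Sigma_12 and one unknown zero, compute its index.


Poincare-Hopf: sum of indices = chi(M).
chi(Sigma_12) = 2 - 2*12 = -22.
Sum of known indices = -26.
x = chi - (sum known) = -22 - (-26) = 4

4


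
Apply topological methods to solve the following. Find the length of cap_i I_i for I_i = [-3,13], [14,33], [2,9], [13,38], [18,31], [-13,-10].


Intersection = [max(a_i), min(b_i)] = [18, -10].
Since 18 > -10, the intersection is empty.
Length = 0

0


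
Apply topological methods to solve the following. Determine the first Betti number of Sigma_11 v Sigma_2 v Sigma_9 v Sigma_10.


For a wedge X v Y: reduced H_k(X v Y) = H_k(X) + H_k(Y).
Each Sigma_g contributes b_1 = 2g.
b_1 = 22 + 4 + 18 + 20 = 64

64


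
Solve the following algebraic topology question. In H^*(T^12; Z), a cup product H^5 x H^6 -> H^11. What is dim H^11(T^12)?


Cup product: H^p x H^q -> H^{p+q}; here p+q = 5+6 = 11.
rank H^k(T^n) = C(n,k).
C(12,11) = 12

12


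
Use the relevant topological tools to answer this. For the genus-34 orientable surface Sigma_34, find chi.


For a closed orientable surface of genus g: chi = 2 - 2g.
Here g = 34.
chi = 2 - 2*34 = 2 - 68 = -66

-66


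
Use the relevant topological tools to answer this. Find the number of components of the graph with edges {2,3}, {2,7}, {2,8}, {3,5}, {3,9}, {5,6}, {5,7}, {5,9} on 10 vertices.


Run DFS/union-find over 10 vertices.
V = 10, E = 8.
Number of components = 4

4


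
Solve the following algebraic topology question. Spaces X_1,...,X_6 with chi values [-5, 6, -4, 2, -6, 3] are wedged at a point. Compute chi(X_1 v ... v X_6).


chi(A v B) = chi(A) + chi(B) - 1 (one point identified).
For 6 spaces: chi = (sum chi_i) - (6 - 1).
sum = -4; chi = -4 - 5 = -9

-9


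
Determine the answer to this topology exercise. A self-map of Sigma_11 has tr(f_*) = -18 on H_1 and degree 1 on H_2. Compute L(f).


L(f) = tr(f_0*) - tr(f_1*) + tr(f_2*).
= 1 - (-18) + (1)
= 20

20


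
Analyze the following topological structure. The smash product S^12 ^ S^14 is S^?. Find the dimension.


S^m ^ S^n = S^{m+n}.
k = 12 + 14 = 26

26


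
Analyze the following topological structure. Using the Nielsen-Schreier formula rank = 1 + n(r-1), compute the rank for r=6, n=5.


Nielsen-Schreier: an index-n subgroup of F_r is free of rank 1 + n(r-1).
Equivalently: chi(cover) = n*chi(base); chi(vee_r S^1) = 1 - 6 = -5.
chi(E) = 5*(-5) = -25; rank = 1 - chi(E) = 1 - (-25) = 26.
rank = 1 + 5*(6-1) = 1 + 25 = 26

26


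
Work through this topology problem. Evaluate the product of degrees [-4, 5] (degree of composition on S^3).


Degree is multiplicative: deg(composition) = product of degrees.
= (-4) * (5) = -20

-20


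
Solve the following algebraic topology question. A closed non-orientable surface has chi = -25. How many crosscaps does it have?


chi = 2 - k for closed non-orientable surfaces with k crosscaps.
-25 = 2 - k
k = 2 - (-25) = 27

27


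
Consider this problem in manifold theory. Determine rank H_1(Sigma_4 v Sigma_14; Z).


For a wedge: H_1(A v B) = H_1(A) + H_1(B).
b_1(Sigma_4) = 8, b_1(Sigma_14) = 28.
b_1 = 8 + 28 = 36

36


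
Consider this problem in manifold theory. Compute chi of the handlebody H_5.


A genus-g handlebody deformation retracts to a wedge of g circles.
chi(vee_g S^1) = 1 - g.
chi(H_5) = 1 - 5 = -4

-4


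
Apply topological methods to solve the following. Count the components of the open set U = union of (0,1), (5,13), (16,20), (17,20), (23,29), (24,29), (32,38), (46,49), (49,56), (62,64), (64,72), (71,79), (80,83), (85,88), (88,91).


Sort and merge overlapping open intervals.
Merged: (0,1), (5,13), (16,20), (23,29), (32,38), (46,49), (49,56), (62,64), (64,79), (80,83), (85,88), (88,91).
Number of components = 12

12


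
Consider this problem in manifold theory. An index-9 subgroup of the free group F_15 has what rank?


Nielsen-Schreier: an index-n subgroup of F_r is free of rank 1 + n(r-1).
Equivalently: chi(cover) = n*chi(base); chi(vee_r S^1) = 1 - 15 = -14.
chi(E) = 9*(-14) = -126; rank = 1 - chi(E) = 1 - (-126) = 127.
rank = 1 + 9*(15-1) = 1 + 126 = 127

127


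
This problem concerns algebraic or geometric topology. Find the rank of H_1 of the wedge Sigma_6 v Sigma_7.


For a wedge: H_1(A v B) = H_1(A) + H_1(B).
b_1(Sigma_6) = 12, b_1(Sigma_7) = 14.
b_1 = 12 + 14 = 26

26


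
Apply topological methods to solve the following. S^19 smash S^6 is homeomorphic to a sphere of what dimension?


S^m ^ S^n = S^{m+n}.
k = 19 + 6 = 25

25


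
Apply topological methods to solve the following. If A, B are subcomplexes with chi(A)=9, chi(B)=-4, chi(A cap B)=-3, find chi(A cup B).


chi(A cup B) = chi(A) + chi(B) - chi(A cap B)
= 9 + (-4) - (-3)
= 8

8


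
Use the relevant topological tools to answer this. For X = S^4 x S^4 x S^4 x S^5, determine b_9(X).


Each S^d has Poincare polynomial 1 + t^d.
The product S^4 x S^4 x S^4 x S^5 has Poincare polynomial prod(1+t^d_i).
Expanding: b_0=1, b_4=3, b_5=1, b_8=3, b_9=3, b_12=1, b_13=3, b_17=1.
b_9 = 3

3


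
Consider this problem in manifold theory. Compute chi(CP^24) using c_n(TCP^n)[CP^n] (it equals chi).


For any closed oriented manifold, <e(TM),[M]> = chi(M).
chi(CP^24) = 24+1 = 25

25


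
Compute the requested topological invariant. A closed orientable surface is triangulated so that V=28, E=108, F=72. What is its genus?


chi = V - E + F = 28 - 108 + 72 = -8
For orientable closed surface: chi = 2 - 2g, so g = (2 - chi)/2.
g = (2 - (-8)) / 2 = 10 / 2 = 5

5


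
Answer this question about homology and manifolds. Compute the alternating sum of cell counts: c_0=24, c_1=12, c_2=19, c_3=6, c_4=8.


chi = sum_k (-1)^k c_k.
= (-1)^0*24 + (-1)^1*12 + (-1)^2*19 + (-1)^3*6 + (-1)^4*8
= (24) + (-12) + (19) + (-6) + (8)
= 33

33


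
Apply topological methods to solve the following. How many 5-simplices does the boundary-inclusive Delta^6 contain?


Delta^6 has 6+1 vertices. A 5-face is a choice of 5+1 vertices.
f_5 = C(6+1, 5+1) = C(7,6) = 7

7


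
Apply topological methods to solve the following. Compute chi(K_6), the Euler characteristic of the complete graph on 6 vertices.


K_6: V = 6, E = C(6,2) = 15.
chi = V - E = 6 - 15 = -9

-9


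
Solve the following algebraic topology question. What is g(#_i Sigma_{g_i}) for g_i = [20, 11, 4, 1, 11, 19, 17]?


Genus is additive under connected sum of orientable surfaces.
g = 20 + 11 + 4 + 1 + 11 + 19 + 17 = 83

83


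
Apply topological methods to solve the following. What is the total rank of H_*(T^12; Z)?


b_k(T^12) = C(12,k), so the sum over k is sum_k C(12,k) = 2^12.
Total = 2^12 = 4096

4096


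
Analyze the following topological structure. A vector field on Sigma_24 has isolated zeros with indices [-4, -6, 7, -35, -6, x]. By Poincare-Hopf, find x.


Poincare-Hopf: sum of indices = chi(M).
chi(Sigma_24) = 2 - 2*24 = -46.
Sum of known indices = -44.
x = chi - (sum known) = -46 - (-44) = -2

-2


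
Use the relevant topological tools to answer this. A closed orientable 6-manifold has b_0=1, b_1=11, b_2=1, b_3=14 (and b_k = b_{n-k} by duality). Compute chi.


By Poincare duality b_k = b_{6-k}, so full Betti numbers: b_0=1, b_1=11, b_2=1, b_3=14, b_4=1, b_5=11, b_6=1.
chi = sum (-1)^k b_k = -32

-32


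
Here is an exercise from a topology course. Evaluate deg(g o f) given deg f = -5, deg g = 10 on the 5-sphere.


Degree is multiplicative under composition: deg(g o f) = deg(g) * deg(f).
= 10 * -5 = -50

-50


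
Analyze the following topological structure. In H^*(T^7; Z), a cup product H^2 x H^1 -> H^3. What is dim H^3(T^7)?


Cup product: H^p x H^q -> H^{p+q}; here p+q = 2+1 = 3.
rank H^k(T^n) = C(n,k).
C(7,3) = 35

35


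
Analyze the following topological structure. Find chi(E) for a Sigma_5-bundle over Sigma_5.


For a fiber bundle F -> E -> B (with CW structure): chi(E) = chi(B) * chi(F).
chi(Sigma_5) = -8, chi(Sigma_5) = -8.
chi(E) = (-8) * (-8) = 64

64


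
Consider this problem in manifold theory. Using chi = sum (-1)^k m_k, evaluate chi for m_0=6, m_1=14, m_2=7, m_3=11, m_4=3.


Morse theory: chi(M) = sum_k (-1)^k m_k where m_k = #(index-k critical points).
= (6) + (-14) + (7) + (-11) + (3) = -9

-9


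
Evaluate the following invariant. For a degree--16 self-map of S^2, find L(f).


On S^2: L(f) = tr(f_0*) + (-1)^2 tr(f_2*) = 1 + (-1)^2 * deg(f).
L(f) = 1 + (-1)^2 * -16 = 1 + -16 = -15

-15


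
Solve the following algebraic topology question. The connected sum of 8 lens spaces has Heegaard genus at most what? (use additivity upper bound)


Heegaard genus satisfies g(A#B) <= g(A) + g(B).
Each lens space has g = 1.
Upper bound: 8 * 1 = 8

8


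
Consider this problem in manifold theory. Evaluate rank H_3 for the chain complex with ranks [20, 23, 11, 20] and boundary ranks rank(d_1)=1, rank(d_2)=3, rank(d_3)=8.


rank H_k = rank(ker d_k) - rank(im d_{k+1}).
rank(ker d_3) = rank(C_3) - rank(d_3) = 20 - 8 = 12.
rank(im d_{3+1}) = 0.
rank H_3 = 12 - 0 = 12

12


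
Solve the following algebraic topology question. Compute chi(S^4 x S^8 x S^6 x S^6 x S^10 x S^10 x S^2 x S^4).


chi is multiplicative: chi(X x Y) = chi(X) chi(Y).
Each even-dim sphere has chi = 2. There are 8 factors.
chi = 2^8 = 256

256


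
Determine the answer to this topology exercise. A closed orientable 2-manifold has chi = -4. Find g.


chi = 2 - 2g for closed orientable surfaces.
-4 = 2 - 2g
2g = 2 - (-4) = 6
g = 3

3


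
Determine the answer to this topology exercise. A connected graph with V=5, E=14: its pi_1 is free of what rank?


For a connected graph: rank(pi_1) = b_1 = E - V + 1 = 1 - chi.
chi = V - E = 5 - 14 = -9.
rank = 1 - (-9) = 14 - 5 + 1 = 10

10


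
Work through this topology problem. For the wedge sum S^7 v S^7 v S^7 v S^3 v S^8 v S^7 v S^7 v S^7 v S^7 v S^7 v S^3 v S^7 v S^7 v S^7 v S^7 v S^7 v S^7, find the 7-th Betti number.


For a wedge of spheres, H_k (k>0) is free on one generator per sphere of dimension k.
Spheres of dimension 7: count = 14.
b_7 = 14

14


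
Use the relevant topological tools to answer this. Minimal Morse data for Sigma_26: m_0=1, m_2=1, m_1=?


A perfect Morse function has m_k = b_k.
For Sigma_26: b_0=1, b_1=2g=52, b_2=1.
Saddles m_1 = 2g = 52

52


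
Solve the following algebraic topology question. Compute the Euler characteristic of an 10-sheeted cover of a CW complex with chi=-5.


For a finite covering: chi(E) = (number of sheets) * chi(B).
chi(E) = 10 * (-5) = -50

-50


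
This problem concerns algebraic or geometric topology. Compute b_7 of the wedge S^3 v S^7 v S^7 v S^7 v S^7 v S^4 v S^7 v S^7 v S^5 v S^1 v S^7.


For a wedge of spheres, H_k (k>0) is free on one generator per sphere of dimension k.
Spheres of dimension 7: count = 7.
b_7 = 7

7


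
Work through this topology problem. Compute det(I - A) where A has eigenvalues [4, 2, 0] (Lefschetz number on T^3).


For a torus self-map: L(f) = det(I - A) where A acts on H_1.
L(f) = (1-4) * (1-2) * (1-0) = -3 * -1 * 1 = 3

3


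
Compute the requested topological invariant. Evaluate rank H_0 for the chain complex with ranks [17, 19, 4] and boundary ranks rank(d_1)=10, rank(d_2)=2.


rank H_k = rank(ker d_k) - rank(im d_{k+1}).
rank(ker d_0) = rank(C_0) - rank(d_0) = 17 - 0 = 17.
rank(im d_{0+1}) = 10.
rank H_0 = 17 - 10 = 7

7


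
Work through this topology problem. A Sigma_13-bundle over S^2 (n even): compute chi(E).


chi(S^2) = 2 (n even), chi(Sigma_13) = 2 - 2*13 = -24.
chi(E) = 2 * (-24) = -48

-48


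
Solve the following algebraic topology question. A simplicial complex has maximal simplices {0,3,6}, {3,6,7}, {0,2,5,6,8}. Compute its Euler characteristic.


Enumerate all faces; f-vector: f_0=7, f_1=14, f_2=12, f_3=5, f_4=1.
chi = sum (-1)^k f_k = 1

1


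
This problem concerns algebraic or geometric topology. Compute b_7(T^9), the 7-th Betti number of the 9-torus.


By the Kunneth formula, b_k(T^n) = C(n,k).
b_7(T^9) = C(9,7).
C(9,7) = 9!/(7!*2!) = 36

36


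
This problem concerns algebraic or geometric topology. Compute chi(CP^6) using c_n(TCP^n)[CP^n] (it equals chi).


For any closed oriented manifold, <e(TM),[M]> = chi(M).
chi(CP^6) = 6+1 = 7

7


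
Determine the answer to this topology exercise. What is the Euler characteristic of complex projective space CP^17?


CP^17 has one cell in each even dimension 0, 2, ..., 2*17 (17+1 cells total).
All cells are even-dimensional, so chi = number of cells.
chi = 17 + 1 = 18

18


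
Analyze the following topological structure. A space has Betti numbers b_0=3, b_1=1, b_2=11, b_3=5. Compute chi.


chi = sum_k (-1)^k b_k.
= (3) + (-1) + (11) + (-5)
= 8

8


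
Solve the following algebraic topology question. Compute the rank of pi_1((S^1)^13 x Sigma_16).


pi_1(A x B) = pi_1(A) x pi_1(B); rank of abelianization = b_1.
b_1(T^13) = 13, b_1(Sigma_16) = 2*16 = 32.
b_1(product) = 13 + 32 = 45

45


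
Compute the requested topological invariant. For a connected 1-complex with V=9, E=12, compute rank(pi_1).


For a connected graph: rank(pi_1) = b_1 = E - V + 1 = 1 - chi.
chi = V - E = 9 - 12 = -3.
rank = 1 - (-3) = 12 - 9 + 1 = 4

4


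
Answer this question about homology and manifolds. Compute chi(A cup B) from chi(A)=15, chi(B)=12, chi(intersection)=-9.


chi(A cup B) = chi(A) + chi(B) - chi(A cap B)
= 15 + (12) - (-9)
= 36

36


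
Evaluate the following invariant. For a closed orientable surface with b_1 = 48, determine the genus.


For a closed orientable surface: b_1 = 2g.
48 = 2g
g = 48 / 2 = 24

24


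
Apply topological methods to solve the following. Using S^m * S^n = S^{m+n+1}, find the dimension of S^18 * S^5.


Join of spheres: S^m * S^n = S^{m+n+1}.
dim = 18 + 5 + 1 = 24

24


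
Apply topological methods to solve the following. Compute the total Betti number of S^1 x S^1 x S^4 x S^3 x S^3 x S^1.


Total Betti number is multiplicative under products.
Each S^d (d>=1) has total Betti number 2.
There are 6 sphere factors.
Total = 2^6 = 64

64


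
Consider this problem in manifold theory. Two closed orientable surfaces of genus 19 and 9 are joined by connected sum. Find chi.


chi(Sigma_19) = 2 - 2*19 = -36
chi(Sigma_9) = 2 - 2*9 = -16
For surfaces: chi(A#B) = chi(A) + chi(B) - 2.
chi = -36 + -16 - 2 = -54

-54


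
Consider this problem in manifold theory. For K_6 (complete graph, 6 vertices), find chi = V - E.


K_6: V = 6, E = C(6,2) = 15.
chi = V - E = 6 - 15 = -9

-9


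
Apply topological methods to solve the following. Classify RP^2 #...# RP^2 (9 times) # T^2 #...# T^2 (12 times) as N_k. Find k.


Since a >= 1, the sum is non-orientable; each T^2 can be replaced by RP^2 # RP^2 (since T^2#RP^2 = 3RP^2).
Total crosscaps k = 9 + 2*12 = 33.
Check via chi: chi = 9*1 + 12*0 - (9+12-1)*2 = -31 = 2 - k = -31. Consistent.

33


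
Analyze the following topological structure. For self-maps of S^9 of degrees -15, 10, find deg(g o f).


Degree is multiplicative under composition: deg(g o f) = deg(g) * deg(f).
= 10 * -15 = -150

-150


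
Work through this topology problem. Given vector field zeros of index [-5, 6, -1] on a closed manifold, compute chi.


Poincare-Hopf: chi(M) = sum of indices of zeros.
chi = (-5) + (6) + (-1) = 0

0


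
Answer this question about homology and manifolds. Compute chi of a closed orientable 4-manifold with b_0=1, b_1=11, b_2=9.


By Poincare duality b_k = b_{4-k}, so full Betti numbers: b_0=1, b_1=11, b_2=9, b_3=11, b_4=1.
chi = sum (-1)^k b_k = -11

-11


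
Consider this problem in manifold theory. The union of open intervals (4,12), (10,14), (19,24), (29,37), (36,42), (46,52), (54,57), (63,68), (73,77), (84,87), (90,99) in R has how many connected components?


Sort and merge overlapping open intervals.
Merged: (4,14), (19,24), (29,42), (46,52), (54,57), (63,68), (73,77), (84,87), (90,99).
Number of components = 9

9


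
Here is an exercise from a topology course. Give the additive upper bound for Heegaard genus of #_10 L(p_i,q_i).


Heegaard genus satisfies g(A#B) <= g(A) + g(B).
Each lens space has g = 1.
Upper bound: 10 * 1 = 10

10


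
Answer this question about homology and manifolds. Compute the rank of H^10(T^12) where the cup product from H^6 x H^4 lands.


Cup product: H^p x H^q -> H^{p+q}; here p+q = 6+4 = 10.
rank H^k(T^n) = C(n,k).
C(12,10) = 66

66


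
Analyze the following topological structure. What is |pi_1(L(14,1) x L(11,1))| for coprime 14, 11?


pi_1(X x Y) = pi_1(X) x pi_1(Y).
pi_1(L(14,1)) = Z/14, pi_1(L(11,1)) = Z/11.
|Z/14 x Z/11| = 14 * 11 = 154

154


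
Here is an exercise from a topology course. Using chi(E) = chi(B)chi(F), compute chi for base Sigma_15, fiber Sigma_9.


For a fiber bundle F -> E -> B (with CW structure): chi(E) = chi(B) * chi(F).
chi(Sigma_15) = -28, chi(Sigma_9) = -16.
chi(E) = (-28) * (-16) = 448

448


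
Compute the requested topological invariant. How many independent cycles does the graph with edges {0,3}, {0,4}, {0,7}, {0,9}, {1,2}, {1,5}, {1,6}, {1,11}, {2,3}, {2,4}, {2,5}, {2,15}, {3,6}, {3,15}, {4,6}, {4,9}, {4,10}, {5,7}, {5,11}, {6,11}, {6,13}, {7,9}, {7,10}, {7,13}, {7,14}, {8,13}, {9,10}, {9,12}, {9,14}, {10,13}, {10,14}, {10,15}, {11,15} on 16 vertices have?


b_1 = E - V + (number of components).
E = 33, V = 16, components = 1.
b_1 = 33 - 16 + 1 = 18

18


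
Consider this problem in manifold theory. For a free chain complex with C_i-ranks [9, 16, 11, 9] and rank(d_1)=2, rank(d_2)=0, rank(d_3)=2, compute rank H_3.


rank H_k = rank(ker d_k) - rank(im d_{k+1}).
rank(ker d_3) = rank(C_3) - rank(d_3) = 9 - 2 = 7.
rank(im d_{3+1}) = 0.
rank H_3 = 7 - 0 = 7

7


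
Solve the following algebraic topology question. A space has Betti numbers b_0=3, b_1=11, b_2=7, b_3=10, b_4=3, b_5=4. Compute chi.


chi = sum_k (-1)^k b_k.
= (3) + (-11) + (7) + (-10) + (3) + (-4)
= -12

-12


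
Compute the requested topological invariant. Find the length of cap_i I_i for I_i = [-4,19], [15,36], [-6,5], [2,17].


Intersection = [max(a_i), min(b_i)] = [15, 5].
Since 15 > 5, the intersection is empty.
Length = 0

0


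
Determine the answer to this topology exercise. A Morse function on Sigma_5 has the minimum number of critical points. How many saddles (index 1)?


A perfect Morse function has m_k = b_k.
For Sigma_5: b_0=1, b_1=2g=10, b_2=1.
Saddles m_1 = 2g = 10

10


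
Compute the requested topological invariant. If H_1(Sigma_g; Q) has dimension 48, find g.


For a closed orientable surface: b_1 = 2g.
48 = 2g
g = 48 / 2 = 24

24


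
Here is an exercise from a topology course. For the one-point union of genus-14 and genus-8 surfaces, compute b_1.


For a wedge: H_1(A v B) = H_1(A) + H_1(B).
b_1(Sigma_14) = 28, b_1(Sigma_8) = 16.
b_1 = 28 + 16 = 44

44


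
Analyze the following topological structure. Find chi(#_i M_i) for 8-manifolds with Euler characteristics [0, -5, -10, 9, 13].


For n-manifolds: chi(A#B) = chi(A) + chi(B) - chi(S^8).
chi(S^8) = 1 + (-1)^8 = 2.
chi(#) = (sum chi_i) - (5-1)*chi(S^8) = 7 - 4*2 = -1

-1


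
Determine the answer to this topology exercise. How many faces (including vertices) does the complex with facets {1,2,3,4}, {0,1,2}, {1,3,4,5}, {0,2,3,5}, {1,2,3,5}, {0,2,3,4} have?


Each maximal simplex on m vertices has 2^m - 1 nonempty faces.
Take the union (dedupe shared faces).
Total distinct faces = 41

41


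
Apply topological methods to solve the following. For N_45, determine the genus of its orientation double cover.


chi(N_45) = 2 - 45 = -43.
Double cover: chi(Sigma_g) = 2 * chi(N_45) = 2*(-43) = -86.
2 - 2g = -86, so g = (2 - (-86))/2 = 88/2 = 44

44


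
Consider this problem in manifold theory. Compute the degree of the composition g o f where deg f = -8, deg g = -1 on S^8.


Degree is multiplicative under composition: deg(g o f) = deg(g) * deg(f).
= -1 * -8 = 8

8


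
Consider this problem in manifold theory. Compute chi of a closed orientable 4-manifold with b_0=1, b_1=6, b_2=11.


By Poincare duality b_k = b_{4-k}, so full Betti numbers: b_0=1, b_1=6, b_2=11, b_3=6, b_4=1.
chi = sum (-1)^k b_k = 1

1


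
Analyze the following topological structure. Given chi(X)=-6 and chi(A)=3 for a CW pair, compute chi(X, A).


Relative Euler characteristic: chi(X, A) = chi(X) - chi(A).
= -6 - (3) = -9

-9


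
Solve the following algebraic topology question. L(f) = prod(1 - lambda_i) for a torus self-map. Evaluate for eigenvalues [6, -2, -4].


For a torus self-map: L(f) = det(I - A) where A acts on H_1.
L(f) = (1-6) * (1--2) * (1--4) = -5 * 3 * 5 = -75

-75


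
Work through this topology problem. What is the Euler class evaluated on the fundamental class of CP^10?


For any closed oriented manifold, <e(TM),[M]> = chi(M).
chi(CP^10) = 10+1 = 11

11


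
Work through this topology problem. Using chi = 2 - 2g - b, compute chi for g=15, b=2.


For a compact orientable surface with genus g and b boundary components: chi = 2 - 2g - b.
chi = 2 - 2*15 - 2 = 2 - 30 - 2 = -30

-30


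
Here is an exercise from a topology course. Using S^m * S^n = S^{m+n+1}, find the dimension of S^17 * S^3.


Join of spheres: S^m * S^n = S^{m+n+1}.
dim = 17 + 3 + 1 = 21

21


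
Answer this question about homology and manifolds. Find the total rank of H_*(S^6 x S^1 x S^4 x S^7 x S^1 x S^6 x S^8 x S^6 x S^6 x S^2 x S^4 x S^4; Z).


Total Betti number is multiplicative under products.
Each S^d (d>=1) has total Betti number 2.
There are 12 sphere factors.
Total = 2^12 = 4096

4096


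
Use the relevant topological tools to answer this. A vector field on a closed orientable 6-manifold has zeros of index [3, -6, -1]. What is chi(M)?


Poincare-Hopf: chi(M) = sum of indices of zeros.
chi = (3) + (-6) + (-1) = -4

-4


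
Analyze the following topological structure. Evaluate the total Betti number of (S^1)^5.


b_k(T^5) = C(5,k), so the sum over k is sum_k C(5,k) = 2^5.
Total = 2^5 = 32

32


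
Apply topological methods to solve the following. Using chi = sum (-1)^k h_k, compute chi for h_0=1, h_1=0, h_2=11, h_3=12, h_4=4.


Handles of index k contribute (-1)^k to chi (same as CW cells).
chi = (1) + (0) + (11) + (-12) + (4) = 4

4


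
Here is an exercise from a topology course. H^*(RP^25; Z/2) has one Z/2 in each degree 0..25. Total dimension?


H^k(RP^25; Z/2) = Z/2 for each 0 <= k <= 25.
Total dimension = 25 + 1 = 26

26


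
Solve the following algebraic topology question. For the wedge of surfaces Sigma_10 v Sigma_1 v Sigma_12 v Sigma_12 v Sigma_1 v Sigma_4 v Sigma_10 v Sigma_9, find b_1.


For a wedge X v Y: reduced H_k(X v Y) = H_k(X) + H_k(Y).
Each Sigma_g contributes b_1 = 2g.
b_1 = 20 + 2 + 24 + 24 + 2 + 8 + 20 + 18 = 118

118


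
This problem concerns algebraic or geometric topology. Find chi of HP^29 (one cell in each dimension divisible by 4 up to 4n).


HP^29 has one cell in each dimension 0, 4, ..., 4*29 (29+1 cells, all even-dim).
chi = 29 + 1 = 30

30


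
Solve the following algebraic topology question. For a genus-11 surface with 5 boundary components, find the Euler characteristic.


For a compact orientable surface with genus g and b boundary components: chi = 2 - 2g - b.
chi = 2 - 2*11 - 5 = 2 - 22 - 5 = -25

-25


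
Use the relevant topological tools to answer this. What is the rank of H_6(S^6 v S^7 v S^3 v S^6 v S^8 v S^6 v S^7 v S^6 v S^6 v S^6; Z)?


For a wedge of spheres, H_k (k>0) is free on one generator per sphere of dimension k.
Spheres of dimension 6: count = 6.
b_6 = 6

6


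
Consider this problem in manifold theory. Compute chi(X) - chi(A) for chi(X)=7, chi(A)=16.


Relative Euler characteristic: chi(X, A) = chi(X) - chi(A).
= 7 - (16) = -9

-9


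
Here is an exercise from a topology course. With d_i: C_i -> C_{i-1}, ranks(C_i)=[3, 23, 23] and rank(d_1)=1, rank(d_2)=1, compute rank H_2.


rank H_k = rank(ker d_k) - rank(im d_{k+1}).
rank(ker d_2) = rank(C_2) - rank(d_2) = 23 - 1 = 22.
rank(im d_{2+1}) = 0.
rank H_2 = 22 - 0 = 22

22
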